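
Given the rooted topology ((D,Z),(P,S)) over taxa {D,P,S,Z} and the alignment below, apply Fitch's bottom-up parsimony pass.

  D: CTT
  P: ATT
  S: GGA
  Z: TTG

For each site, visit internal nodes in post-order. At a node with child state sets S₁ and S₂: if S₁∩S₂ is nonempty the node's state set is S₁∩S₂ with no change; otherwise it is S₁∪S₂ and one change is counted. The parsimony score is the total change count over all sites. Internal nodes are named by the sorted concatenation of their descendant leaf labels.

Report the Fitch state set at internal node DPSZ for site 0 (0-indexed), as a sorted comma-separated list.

DZ@0: {C} ∪ {T} = {C,T} (union, +1)
PS@0: {A} ∪ {G} = {A,G} (union, +1)
DPSZ@0: {C,T} ∪ {A,G} = {A,C,G,T} (union, +1)
DZ@1: {T} ∩ {T} = {T} (intersection, +0)
PS@1: {T} ∪ {G} = {G,T} (union, +1)
DPSZ@1: {T} ∩ {G,T} = {T} (intersection, +0)
DZ@2: {T} ∪ {G} = {G,T} (union, +1)
PS@2: {T} ∪ {A} = {A,T} (union, +1)
DPSZ@2: {G,T} ∩ {A,T} = {T} (intersection, +0)
per-site changes: [3, 1, 2]; total = 6

A,C,G,T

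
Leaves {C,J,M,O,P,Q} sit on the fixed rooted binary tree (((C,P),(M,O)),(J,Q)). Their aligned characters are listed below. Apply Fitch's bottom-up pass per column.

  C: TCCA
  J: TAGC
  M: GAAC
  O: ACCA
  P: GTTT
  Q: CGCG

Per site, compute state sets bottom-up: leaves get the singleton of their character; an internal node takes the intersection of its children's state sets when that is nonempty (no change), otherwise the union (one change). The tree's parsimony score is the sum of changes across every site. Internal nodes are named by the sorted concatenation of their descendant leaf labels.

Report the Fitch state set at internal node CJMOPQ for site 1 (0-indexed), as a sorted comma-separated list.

A,C,G

site 0, node CP: C={T} ∪ P={G} → {G,T} (+1)
site 0, node MO: M={G} ∪ O={A} → {A,G} (+1)
site 0, node CMOP: CP={G,T} ∩ MO={A,G} → {G} (+0)
site 0, node JQ: J={T} ∪ Q={C} → {C,T} (+1)
site 0, node CJMOPQ: CMOP={G} ∪ JQ={C,T} → {C,G,T} (+1)
site 1, node CP: C={C} ∪ P={T} → {C,T} (+1)
site 1, node MO: M={A} ∪ O={C} → {A,C} (+1)
site 1, node CMOP: CP={C,T} ∩ MO={A,C} → {C} (+0)
site 1, node JQ: J={A} ∪ Q={G} → {A,G} (+1)
site 1, node CJMOPQ: CMOP={C} ∪ JQ={A,G} → {A,C,G} (+1)
site 2, node CP: C={C} ∪ P={T} → {C,T} (+1)
site 2, node MO: M={A} ∪ O={C} → {A,C} (+1)
site 2, node CMOP: CP={C,T} ∩ MO={A,C} → {C} (+0)
site 2, node JQ: J={G} ∪ Q={C} → {C,G} (+1)
site 2, node CJMOPQ: CMOP={C} ∩ JQ={C,G} → {C} (+0)
site 3, node CP: C={A} ∪ P={T} → {A,T} (+1)
site 3, node MO: M={C} ∪ O={A} → {A,C} (+1)
site 3, node CMOP: CP={A,T} ∩ MO={A,C} → {A} (+0)
site 3, node JQ: J={C} ∪ Q={G} → {C,G} (+1)
site 3, node CJMOPQ: CMOP={A} ∪ JQ={C,G} → {A,C,G} (+1)
per-site changes: [4, 4, 3, 4]; total = 15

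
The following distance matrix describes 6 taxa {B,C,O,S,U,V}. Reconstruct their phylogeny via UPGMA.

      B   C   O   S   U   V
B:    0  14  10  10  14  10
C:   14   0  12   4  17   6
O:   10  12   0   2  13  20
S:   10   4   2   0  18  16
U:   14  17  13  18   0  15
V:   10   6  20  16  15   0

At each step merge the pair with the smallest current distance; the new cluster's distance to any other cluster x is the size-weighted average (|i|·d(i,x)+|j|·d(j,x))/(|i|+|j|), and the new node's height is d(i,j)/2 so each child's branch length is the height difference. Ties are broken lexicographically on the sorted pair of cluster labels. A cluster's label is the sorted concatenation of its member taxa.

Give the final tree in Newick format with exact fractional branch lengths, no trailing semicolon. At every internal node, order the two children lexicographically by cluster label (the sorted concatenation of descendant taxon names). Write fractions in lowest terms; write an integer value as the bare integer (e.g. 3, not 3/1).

step 1: merge (O,S) at d=2; branch lengths O→1, S→1; new cluster OS
  updated: d(B,OS)=10, d(C,OS)=8, d(OS,U)=31/2, d(OS,V)=18
step 2: merge (C,V) at d=6; branch lengths C→3, V→3; new cluster CV
  updated: d(B,CV)=12, d(CV,OS)=13, d(CV,U)=16
step 3: merge (B,OS) at d=10; branch lengths B→5, OS→4; new cluster BOS
  updated: d(BOS,CV)=38/3, d(BOS,U)=15
step 4: merge (BOS,CV) at d=38/3; branch lengths BOS→4/3, CV→10/3; new cluster BCOSV
  updated: d(BCOSV,U)=77/5
step 5: merge (BCOSV,U) at d=77/5; branch lengths BCOSV→41/30, U→77/10; new cluster BCOSUV
final tree: (((B:5,(O:1,S:1):4):4/3,(C:3,V:3):10/3):41/30,U:77/10)
total length: 461/15

(((B:5,(O:1,S:1):4):4/3,(C:3,V:3):10/3):41/30,U:77/10)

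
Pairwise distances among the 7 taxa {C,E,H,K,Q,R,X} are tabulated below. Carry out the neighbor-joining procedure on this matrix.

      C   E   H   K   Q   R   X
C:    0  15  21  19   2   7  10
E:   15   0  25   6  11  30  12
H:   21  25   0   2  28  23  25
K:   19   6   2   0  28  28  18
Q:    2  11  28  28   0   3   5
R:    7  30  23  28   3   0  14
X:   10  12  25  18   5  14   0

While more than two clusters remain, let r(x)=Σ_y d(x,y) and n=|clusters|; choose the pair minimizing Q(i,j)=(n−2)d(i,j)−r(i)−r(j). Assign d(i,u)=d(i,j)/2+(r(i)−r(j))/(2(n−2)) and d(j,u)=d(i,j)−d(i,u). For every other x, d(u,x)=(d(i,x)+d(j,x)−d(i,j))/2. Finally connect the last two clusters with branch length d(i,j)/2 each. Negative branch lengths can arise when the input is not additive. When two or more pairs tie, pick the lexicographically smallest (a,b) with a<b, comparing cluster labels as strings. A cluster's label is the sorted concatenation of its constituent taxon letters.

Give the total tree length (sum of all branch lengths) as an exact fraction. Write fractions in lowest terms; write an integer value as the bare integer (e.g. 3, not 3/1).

1. join H+K (d=2, Q=-215) ⇒ HK; edges |H|=33/10, |K|=-13/10
  updated: d(C,HK)=19, d(E,HK)=29/2, d(HK,Q)=27, d(HK,R)=49/2, d(HK,X)=41/2
2. join E+HK (d=29/2, Q=-130) ⇒ EHK; edges |E|=35/8, |HK|=81/8
  updated: d(C,EHK)=39/4, d(EHK,Q)=47/4, d(EHK,R)=20, d(EHK,X)=9
3. join EHK+X (d=9, Q=-123/2) ⇒ EHKX; edges |EHK|=79/12, |X|=29/12
  updated: d(C,EHKX)=43/8, d(EHKX,Q)=31/8, d(EHKX,R)=25/2
4. join C+EHKX (d=43/8, Q=-203/8) ⇒ CEHKX; edges |C|=27/32, |EHKX|=145/32
  updated: d(CEHKX,Q)=1/4, d(CEHKX,R)=113/16
5. join CEHKX+Q (d=1/4, Q=-165/16) ⇒ CEHKQX; edges |CEHKX|=69/32, |Q|=-61/32
  updated: d(CEHKQX,R)=157/32
6. join CEHKQX+R (d=157/32) ⇒ CEHKQRX; edges |CEHKQX|=157/64, |R|=157/64
final tree: (((C:27/32,((E:35/8,(H:33/10,K:-13/10):81/8):79/12,X:29/12):145/32):69/32,Q:-61/32):157/64,R:157/64)
total length: 1153/32

1153/32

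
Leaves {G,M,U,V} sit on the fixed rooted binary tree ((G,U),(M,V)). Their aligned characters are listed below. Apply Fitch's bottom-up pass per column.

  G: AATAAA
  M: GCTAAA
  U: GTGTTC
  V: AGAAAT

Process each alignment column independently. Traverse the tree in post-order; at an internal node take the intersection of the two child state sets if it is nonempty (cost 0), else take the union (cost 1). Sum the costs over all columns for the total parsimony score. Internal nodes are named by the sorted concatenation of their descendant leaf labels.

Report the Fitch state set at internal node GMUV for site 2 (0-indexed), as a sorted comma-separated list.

GU@0: {A} ∪ {G} = {A,G} (union, +1)
MV@0: {G} ∪ {A} = {A,G} (union, +1)
GMUV@0: {A,G} ∩ {A,G} = {A,G} (intersection, +0)
GU@1: {A} ∪ {T} = {A,T} (union, +1)
MV@1: {C} ∪ {G} = {C,G} (union, +1)
GMUV@1: {A,T} ∪ {C,G} = {A,C,G,T} (union, +1)
GU@2: {T} ∪ {G} = {G,T} (union, +1)
MV@2: {T} ∪ {A} = {A,T} (union, +1)
GMUV@2: {G,T} ∩ {A,T} = {T} (intersection, +0)
GU@3: {A} ∪ {T} = {A,T} (union, +1)
MV@3: {A} ∩ {A} = {A} (intersection, +0)
GMUV@3: {A,T} ∩ {A} = {A} (intersection, +0)
GU@4: {A} ∪ {T} = {A,T} (union, +1)
MV@4: {A} ∩ {A} = {A} (intersection, +0)
GMUV@4: {A,T} ∩ {A} = {A} (intersection, +0)
GU@5: {A} ∪ {C} = {A,C} (union, +1)
MV@5: {A} ∪ {T} = {A,T} (union, +1)
GMUV@5: {A,C} ∩ {A,T} = {A} (intersection, +0)
per-site changes: [2, 3, 2, 1, 1, 2]; total = 11

T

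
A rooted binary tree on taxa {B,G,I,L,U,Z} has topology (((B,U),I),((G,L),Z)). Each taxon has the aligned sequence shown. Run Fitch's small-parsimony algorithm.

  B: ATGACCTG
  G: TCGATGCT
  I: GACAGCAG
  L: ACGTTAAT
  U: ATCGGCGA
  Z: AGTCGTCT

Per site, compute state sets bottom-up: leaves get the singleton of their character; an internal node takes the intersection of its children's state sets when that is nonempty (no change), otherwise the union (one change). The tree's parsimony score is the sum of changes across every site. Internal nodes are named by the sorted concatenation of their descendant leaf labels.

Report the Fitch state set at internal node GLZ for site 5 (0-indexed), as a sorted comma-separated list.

A,G,T

BU@0: {A} ∩ {A} = {A} (intersection, +0)
BIU@0: {A} ∪ {G} = {A,G} (union, +1)
GL@0: {T} ∪ {A} = {A,T} (union, +1)
GLZ@0: {A,T} ∩ {A} = {A} (intersection, +0)
BGILUZ@0: {A,G} ∩ {A} = {A} (intersection, +0)
BU@1: {T} ∩ {T} = {T} (intersection, +0)
BIU@1: {T} ∪ {A} = {A,T} (union, +1)
GL@1: {C} ∩ {C} = {C} (intersection, +0)
GLZ@1: {C} ∪ {G} = {C,G} (union, +1)
BGILUZ@1: {A,T} ∪ {C,G} = {A,C,G,T} (union, +1)
BU@2: {G} ∪ {C} = {C,G} (union, +1)
BIU@2: {C,G} ∩ {C} = {C} (intersection, +0)
GL@2: {G} ∩ {G} = {G} (intersection, +0)
GLZ@2: {G} ∪ {T} = {G,T} (union, +1)
BGILUZ@2: {C} ∪ {G,T} = {C,G,T} (union, +1)
BU@3: {A} ∪ {G} = {A,G} (union, +1)
BIU@3: {A,G} ∩ {A} = {A} (intersection, +0)
GL@3: {A} ∪ {T} = {A,T} (union, +1)
GLZ@3: {A,T} ∪ {C} = {A,C,T} (union, +1)
BGILUZ@3: {A} ∩ {A,C,T} = {A} (intersection, +0)
BU@4: {C} ∪ {G} = {C,G} (union, +1)
BIU@4: {C,G} ∩ {G} = {G} (intersection, +0)
GL@4: {T} ∩ {T} = {T} (intersection, +0)
GLZ@4: {T} ∪ {G} = {G,T} (union, +1)
BGILUZ@4: {G} ∩ {G,T} = {G} (intersection, +0)
BU@5: {C} ∩ {C} = {C} (intersection, +0)
BIU@5: {C} ∩ {C} = {C} (intersection, +0)
GL@5: {G} ∪ {A} = {A,G} (union, +1)
GLZ@5: {A,G} ∪ {T} = {A,G,T} (union, +1)
BGILUZ@5: {C} ∪ {A,G,T} = {A,C,G,T} (union, +1)
BU@6: {T} ∪ {G} = {G,T} (union, +1)
BIU@6: {G,T} ∪ {A} = {A,G,T} (union, +1)
GL@6: {C} ∪ {A} = {A,C} (union, +1)
GLZ@6: {A,C} ∩ {C} = {C} (intersection, +0)
BGILUZ@6: {A,G,T} ∪ {C} = {A,C,G,T} (union, +1)
BU@7: {G} ∪ {A} = {A,G} (union, +1)
BIU@7: {A,G} ∩ {G} = {G} (intersection, +0)
GL@7: {T} ∩ {T} = {T} (intersection, +0)
GLZ@7: {T} ∩ {T} = {T} (intersection, +0)
BGILUZ@7: {G} ∪ {T} = {G,T} (union, +1)
per-site changes: [2, 3, 3, 3, 2, 3, 4, 2]; total = 22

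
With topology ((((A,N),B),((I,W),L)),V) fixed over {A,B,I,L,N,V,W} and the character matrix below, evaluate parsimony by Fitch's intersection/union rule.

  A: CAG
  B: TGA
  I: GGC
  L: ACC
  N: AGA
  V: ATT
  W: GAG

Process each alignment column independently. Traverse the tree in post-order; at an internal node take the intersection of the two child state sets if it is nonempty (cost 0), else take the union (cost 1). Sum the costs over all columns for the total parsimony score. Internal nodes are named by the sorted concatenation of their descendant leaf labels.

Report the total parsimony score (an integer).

11

[col 0] AN: children A:{C}, N:{A} ∪→ {A,C}; cost 1
[col 0] ABN: children AN:{A,C}, B:{T} ∪→ {A,C,T}; cost 1
[col 0] IW: children I:{G}, W:{G} ∩→ {G}; cost 0
[col 0] ILW: children IW:{G}, L:{A} ∪→ {A,G}; cost 1
[col 0] ABILNW: children ABN:{A,C,T}, ILW:{A,G} ∩→ {A}; cost 0
[col 0] ABILNVW: children ABILNW:{A}, V:{A} ∩→ {A}; cost 0
[col 1] AN: children A:{A}, N:{G} ∪→ {A,G}; cost 1
[col 1] ABN: children AN:{A,G}, B:{G} ∩→ {G}; cost 0
[col 1] IW: children I:{G}, W:{A} ∪→ {A,G}; cost 1
[col 1] ILW: children IW:{A,G}, L:{C} ∪→ {A,C,G}; cost 1
[col 1] ABILNW: children ABN:{G}, ILW:{A,C,G} ∩→ {G}; cost 0
[col 1] ABILNVW: children ABILNW:{G}, V:{T} ∪→ {G,T}; cost 1
[col 2] AN: children A:{G}, N:{A} ∪→ {A,G}; cost 1
[col 2] ABN: children AN:{A,G}, B:{A} ∩→ {A}; cost 0
[col 2] IW: children I:{C}, W:{G} ∪→ {C,G}; cost 1
[col 2] ILW: children IW:{C,G}, L:{C} ∩→ {C}; cost 0
[col 2] ABILNW: children ABN:{A}, ILW:{C} ∪→ {A,C}; cost 1
[col 2] ABILNVW: children ABILNW:{A,C}, V:{T} ∪→ {A,C,T}; cost 1
per-site changes: [3, 4, 4]; total = 11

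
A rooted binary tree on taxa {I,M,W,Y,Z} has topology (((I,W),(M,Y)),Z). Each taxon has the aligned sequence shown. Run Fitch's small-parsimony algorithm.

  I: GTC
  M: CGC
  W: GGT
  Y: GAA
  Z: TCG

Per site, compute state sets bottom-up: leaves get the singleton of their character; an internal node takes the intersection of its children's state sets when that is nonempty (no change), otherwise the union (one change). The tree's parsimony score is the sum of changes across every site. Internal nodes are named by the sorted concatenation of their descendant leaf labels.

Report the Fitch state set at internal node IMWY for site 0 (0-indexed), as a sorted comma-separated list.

G

[col 0] IW: children I:{G}, W:{G} ∩→ {G}; cost 0
[col 0] MY: children M:{C}, Y:{G} ∪→ {C,G}; cost 1
[col 0] IMWY: children IW:{G}, MY:{C,G} ∩→ {G}; cost 0
[col 0] IMWYZ: children IMWY:{G}, Z:{T} ∪→ {G,T}; cost 1
[col 1] IW: children I:{T}, W:{G} ∪→ {G,T}; cost 1
[col 1] MY: children M:{G}, Y:{A} ∪→ {A,G}; cost 1
[col 1] IMWY: children IW:{G,T}, MY:{A,G} ∩→ {G}; cost 0
[col 1] IMWYZ: children IMWY:{G}, Z:{C} ∪→ {C,G}; cost 1
[col 2] IW: children I:{C}, W:{T} ∪→ {C,T}; cost 1
[col 2] MY: children M:{C}, Y:{A} ∪→ {A,C}; cost 1
[col 2] IMWY: children IW:{C,T}, MY:{A,C} ∩→ {C}; cost 0
[col 2] IMWYZ: children IMWY:{C}, Z:{G} ∪→ {C,G}; cost 1
per-site changes: [2, 3, 3]; total = 8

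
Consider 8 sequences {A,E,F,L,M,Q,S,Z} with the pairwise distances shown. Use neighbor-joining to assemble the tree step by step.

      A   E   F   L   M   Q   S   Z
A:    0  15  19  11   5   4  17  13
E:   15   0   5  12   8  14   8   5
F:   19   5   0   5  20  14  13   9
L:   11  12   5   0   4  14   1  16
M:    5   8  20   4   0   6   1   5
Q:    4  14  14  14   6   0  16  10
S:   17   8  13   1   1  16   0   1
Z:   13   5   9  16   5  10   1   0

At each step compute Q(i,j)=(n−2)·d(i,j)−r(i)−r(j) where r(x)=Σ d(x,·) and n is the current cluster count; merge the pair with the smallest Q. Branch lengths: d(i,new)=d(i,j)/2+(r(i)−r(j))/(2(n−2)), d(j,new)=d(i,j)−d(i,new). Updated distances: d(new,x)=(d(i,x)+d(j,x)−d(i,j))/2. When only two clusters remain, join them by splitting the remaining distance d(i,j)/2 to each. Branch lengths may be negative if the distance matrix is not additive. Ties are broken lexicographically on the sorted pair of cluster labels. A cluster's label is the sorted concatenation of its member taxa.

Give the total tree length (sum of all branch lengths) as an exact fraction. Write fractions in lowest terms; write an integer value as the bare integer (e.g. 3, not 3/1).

103/4

1. join A+Q (d=4, Q=-138) ⇒ AQ; edges |A|=5/2, |Q|=3/2
  updated: d(AQ,E)=25/2, d(AQ,F)=29/2, d(AQ,L)=21/2, d(AQ,M)=7/2, d(AQ,S)=29/2, d(AQ,Z)=19/2
2. join E+F (d=5, Q=-92) ⇒ EF; edges |E|=9/10, |F|=41/10
  updated: d(AQ,EF)=11, d(EF,L)=6, d(EF,M)=23/2, d(EF,S)=8, d(EF,Z)=9/2
3. join AQ+M (d=7/2, Q=-60) ⇒ AMQ; edges |AQ|=19/4, |M|=-5/4
  updated: d(AMQ,EF)=19/2, d(AMQ,L)=11/2, d(AMQ,S)=6, d(AMQ,Z)=11/2
4. join EF+Z (d=9/2, Q=-83/2) ⇒ EFZ; edges |EF|=29/12, |Z|=25/12
  updated: d(AMQ,EFZ)=21/4, d(EFZ,L)=35/4, d(EFZ,S)=9/4
5. join AMQ+EFZ (d=21/4, Q=-45/2) ⇒ AEFMQZ; edges |AMQ|=11/4, |EFZ|=5/2
  updated: d(AEFMQZ,L)=9/2, d(AEFMQZ,S)=3/2
6. join AEFMQZ+L (d=9/2, Q=-7) ⇒ AEFLMQZ; edges |AEFMQZ|=5/2, |L|=2
  updated: d(AEFLMQZ,S)=-1
7. join AEFLMQZ+S (d=-1) ⇒ AEFLMQSZ; edges |AEFLMQZ|=-1/2, |S|=-1/2
final tree: (((((A:5/2,Q:3/2):19/4,M:-5/4):11/4,((E:9/10,F:41/10):29/12,Z:25/12):5/2):5/2,L:2):-1/2,S:-1/2)
total length: 103/4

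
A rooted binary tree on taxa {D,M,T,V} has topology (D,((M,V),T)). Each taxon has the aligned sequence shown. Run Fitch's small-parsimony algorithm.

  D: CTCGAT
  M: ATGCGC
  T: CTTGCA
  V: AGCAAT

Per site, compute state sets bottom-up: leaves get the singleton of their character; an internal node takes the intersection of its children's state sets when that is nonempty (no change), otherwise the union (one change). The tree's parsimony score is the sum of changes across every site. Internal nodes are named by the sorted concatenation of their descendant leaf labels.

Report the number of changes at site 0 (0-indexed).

[col 0] MV: children M:{A}, V:{A} ∩→ {A}; cost 0
[col 0] MTV: children MV:{A}, T:{C} ∪→ {A,C}; cost 1
[col 0] DMTV: children D:{C}, MTV:{A,C} ∩→ {C}; cost 0
[col 1] MV: children M:{T}, V:{G} ∪→ {G,T}; cost 1
[col 1] MTV: children MV:{G,T}, T:{T} ∩→ {T}; cost 0
[col 1] DMTV: children D:{T}, MTV:{T} ∩→ {T}; cost 0
[col 2] MV: children M:{G}, V:{C} ∪→ {C,G}; cost 1
[col 2] MTV: children MV:{C,G}, T:{T} ∪→ {C,G,T}; cost 1
[col 2] DMTV: children D:{C}, MTV:{C,G,T} ∩→ {C}; cost 0
[col 3] MV: children M:{C}, V:{A} ∪→ {A,C}; cost 1
[col 3] MTV: children MV:{A,C}, T:{G} ∪→ {A,C,G}; cost 1
[col 3] DMTV: children D:{G}, MTV:{A,C,G} ∩→ {G}; cost 0
[col 4] MV: children M:{G}, V:{A} ∪→ {A,G}; cost 1
[col 4] MTV: children MV:{A,G}, T:{C} ∪→ {A,C,G}; cost 1
[col 4] DMTV: children D:{A}, MTV:{A,C,G} ∩→ {A}; cost 0
[col 5] MV: children M:{C}, V:{T} ∪→ {C,T}; cost 1
[col 5] MTV: children MV:{C,T}, T:{A} ∪→ {A,C,T}; cost 1
[col 5] DMTV: children D:{T}, MTV:{A,C,T} ∩→ {T}; cost 0
per-site changes: [1, 1, 2, 2, 2, 2]; total = 10

1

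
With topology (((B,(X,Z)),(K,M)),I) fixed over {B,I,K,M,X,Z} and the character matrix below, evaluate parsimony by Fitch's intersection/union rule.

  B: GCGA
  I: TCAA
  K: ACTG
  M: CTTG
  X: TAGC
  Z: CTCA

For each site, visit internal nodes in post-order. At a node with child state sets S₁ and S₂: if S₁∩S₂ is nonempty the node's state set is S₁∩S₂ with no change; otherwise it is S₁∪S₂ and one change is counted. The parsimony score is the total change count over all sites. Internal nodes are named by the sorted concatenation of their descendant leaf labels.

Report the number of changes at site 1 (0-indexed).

3

site 0, node XZ: X={T} ∪ Z={C} → {C,T} (+1)
site 0, node BXZ: B={G} ∪ XZ={C,T} → {C,G,T} (+1)
site 0, node KM: K={A} ∪ M={C} → {A,C} (+1)
site 0, node BKMXZ: BXZ={C,G,T} ∩ KM={A,C} → {C} (+0)
site 0, node BIKMXZ: BKMXZ={C} ∪ I={T} → {C,T} (+1)
site 1, node XZ: X={A} ∪ Z={T} → {A,T} (+1)
site 1, node BXZ: B={C} ∪ XZ={A,T} → {A,C,T} (+1)
site 1, node KM: K={C} ∪ M={T} → {C,T} (+1)
site 1, node BKMXZ: BXZ={A,C,T} ∩ KM={C,T} → {C,T} (+0)
site 1, node BIKMXZ: BKMXZ={C,T} ∩ I={C} → {C} (+0)
site 2, node XZ: X={G} ∪ Z={C} → {C,G} (+1)
site 2, node BXZ: B={G} ∩ XZ={C,G} → {G} (+0)
site 2, node KM: K={T} ∩ M={T} → {T} (+0)
site 2, node BKMXZ: BXZ={G} ∪ KM={T} → {G,T} (+1)
site 2, node BIKMXZ: BKMXZ={G,T} ∪ I={A} → {A,G,T} (+1)
site 3, node XZ: X={C} ∪ Z={A} → {A,C} (+1)
site 3, node BXZ: B={A} ∩ XZ={A,C} → {A} (+0)
site 3, node KM: K={G} ∩ M={G} → {G} (+0)
site 3, node BKMXZ: BXZ={A} ∪ KM={G} → {A,G} (+1)
site 3, node BIKMXZ: BKMXZ={A,G} ∩ I={A} → {A} (+0)
per-site changes: [4, 3, 3, 2]; total = 12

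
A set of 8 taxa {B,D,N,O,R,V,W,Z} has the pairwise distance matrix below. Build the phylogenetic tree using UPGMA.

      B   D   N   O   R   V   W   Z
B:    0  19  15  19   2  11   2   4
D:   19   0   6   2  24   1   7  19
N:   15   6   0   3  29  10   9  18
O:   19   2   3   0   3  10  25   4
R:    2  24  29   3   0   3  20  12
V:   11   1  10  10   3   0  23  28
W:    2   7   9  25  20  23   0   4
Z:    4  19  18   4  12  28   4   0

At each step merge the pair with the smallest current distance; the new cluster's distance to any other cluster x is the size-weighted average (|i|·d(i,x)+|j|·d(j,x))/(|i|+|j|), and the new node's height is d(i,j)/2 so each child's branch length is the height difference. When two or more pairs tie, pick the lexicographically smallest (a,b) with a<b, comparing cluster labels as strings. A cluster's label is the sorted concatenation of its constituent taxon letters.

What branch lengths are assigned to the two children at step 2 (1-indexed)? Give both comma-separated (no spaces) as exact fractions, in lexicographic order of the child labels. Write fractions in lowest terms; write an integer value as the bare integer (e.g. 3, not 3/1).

iteration 1: select D,V (d=1); attach at lengths (1/2, 1/2); label the merged cluster DV
  updated: d(B,DV)=15, d(DV,N)=8, d(DV,O)=6, d(DV,R)=27/2, d(DV,W)=15, d(DV,Z)=47/2
iteration 2: select B,R (d=2); attach at lengths (1, 1); label the merged cluster BR
  updated: d(BR,DV)=57/4, d(BR,N)=22, d(BR,O)=11, d(BR,W)=11, d(BR,Z)=8
iteration 3: select N,O (d=3); attach at lengths (3/2, 3/2); label the merged cluster NO
  updated: d(BR,NO)=33/2, d(DV,NO)=7, d(NO,W)=17, d(NO,Z)=11
iteration 4: select W,Z (d=4); attach at lengths (2, 2); label the merged cluster WZ
  updated: d(BR,WZ)=19/2, d(DV,WZ)=77/4, d(NO,WZ)=14
iteration 5: select DV,NO (d=7); attach at lengths (3, 2); label the merged cluster DNOV
  updated: d(BR,DNOV)=123/8, d(DNOV,WZ)=133/8
iteration 6: select BR,WZ (d=19/2); attach at lengths (15/4, 11/4); label the merged cluster BRWZ
  updated: d(BRWZ,DNOV)=16
iteration 7: select BRWZ,DNOV (d=16); attach at lengths (13/4, 9/2); label the merged cluster BDNORVWZ
final tree: (((B:1,R:1):15/4,(W:2,Z:2):11/4):13/4,((D:1/2,V:1/2):3,(N:3/2,O:3/2):2):9/2)
total length: 117/4

1,1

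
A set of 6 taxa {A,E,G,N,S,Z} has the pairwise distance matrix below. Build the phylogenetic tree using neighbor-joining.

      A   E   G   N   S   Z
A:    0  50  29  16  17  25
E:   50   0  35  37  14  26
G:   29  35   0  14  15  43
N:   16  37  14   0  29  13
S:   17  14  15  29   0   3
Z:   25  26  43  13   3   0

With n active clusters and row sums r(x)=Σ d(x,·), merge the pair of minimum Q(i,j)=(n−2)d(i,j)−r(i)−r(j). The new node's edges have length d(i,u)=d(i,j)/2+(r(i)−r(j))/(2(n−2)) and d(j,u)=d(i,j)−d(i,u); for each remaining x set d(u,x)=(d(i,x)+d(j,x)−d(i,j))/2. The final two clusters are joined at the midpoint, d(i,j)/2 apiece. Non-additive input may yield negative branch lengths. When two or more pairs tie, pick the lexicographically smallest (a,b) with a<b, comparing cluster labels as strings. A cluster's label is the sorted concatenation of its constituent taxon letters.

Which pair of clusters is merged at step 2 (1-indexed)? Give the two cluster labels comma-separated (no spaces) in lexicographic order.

step 1: merge (G,N) at d=14, Q=-189; branch lengths G→83/8, N→29/8; new cluster GN
  updated: d(A,GN)=31/2, d(E,GN)=29, d(GN,S)=15, d(GN,Z)=21
step 2: merge (A,GN) at d=31/2, Q=-283/2; branch lengths A→49/4, GN→13/4; new cluster AGN
  updated: d(AGN,E)=127/4, d(AGN,S)=33/4, d(AGN,Z)=61/4
step 3: merge (AGN,Z) at d=61/4, Q=-69; branch lengths AGN→83/8, Z→39/8; new cluster AGNZ
  updated: d(AGNZ,E)=85/4, d(AGNZ,S)=-2
step 4: merge (AGNZ,E) at d=85/4, Q=-133/4; branch lengths AGNZ→21/8, E→149/8; new cluster AEGNZ
  updated: d(AEGNZ,S)=-37/8
step 5: merge (AEGNZ,S) at d=-37/8; branch lengths AEGNZ→-37/16, S→-37/16; new cluster AEGNSZ
final tree: ((((A:49/4,(G:83/8,N:29/8):13/4):83/8,Z:39/8):21/8,E:149/8):-37/16,S:-37/16)
total length: 491/8

A,GN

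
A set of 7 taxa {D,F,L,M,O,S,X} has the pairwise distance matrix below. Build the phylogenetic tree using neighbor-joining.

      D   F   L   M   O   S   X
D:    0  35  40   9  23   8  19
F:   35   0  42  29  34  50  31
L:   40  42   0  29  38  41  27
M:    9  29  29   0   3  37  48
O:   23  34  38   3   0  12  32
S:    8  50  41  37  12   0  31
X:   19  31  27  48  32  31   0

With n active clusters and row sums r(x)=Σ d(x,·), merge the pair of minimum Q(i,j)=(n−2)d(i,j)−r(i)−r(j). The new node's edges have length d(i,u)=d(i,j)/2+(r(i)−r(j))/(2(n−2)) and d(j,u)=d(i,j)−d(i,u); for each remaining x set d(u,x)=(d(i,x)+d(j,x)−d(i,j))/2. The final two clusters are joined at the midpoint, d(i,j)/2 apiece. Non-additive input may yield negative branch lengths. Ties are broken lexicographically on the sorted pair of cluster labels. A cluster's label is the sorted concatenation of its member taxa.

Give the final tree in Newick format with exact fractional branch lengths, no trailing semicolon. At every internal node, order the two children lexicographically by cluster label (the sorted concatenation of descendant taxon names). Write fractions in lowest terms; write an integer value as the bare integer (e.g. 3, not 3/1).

(((((D:-9/16,S:137/16):53/8,(M:14/5,O:1/5):65/8):15/2,F:155/8):29/8,L:139/8):77/16,X:77/16)

step 1: merge (M,O) at d=3, Q=-282; branch lengths M→14/5, O→1/5; new cluster MO
  updated: d(D,MO)=29/2, d(F,MO)=30, d(L,MO)=32, d(MO,S)=23, d(MO,X)=77/2
step 2: merge (D,S) at d=8, Q=-475/2; branch lengths D→-9/16, S→137/16; new cluster DS
  updated: d(DS,F)=77/2, d(DS,L)=73/2, d(DS,MO)=59/4, d(DS,X)=21
step 3: merge (DS,MO) at d=59/4, Q=-727/4; branch lengths DS→53/8, MO→65/8; new cluster DMOS
  updated: d(DMOS,F)=215/8, d(DMOS,L)=215/8, d(DMOS,X)=179/8
step 4: merge (DMOS,F) at d=215/8, Q=-489/4; branch lengths DMOS→15/2, F→155/8; new cluster DFMOS
  updated: d(DFMOS,L)=21, d(DFMOS,X)=53/4
step 5: merge (DFMOS,L) at d=21, Q=-245/4; branch lengths DFMOS→29/8, L→139/8; new cluster DFLMOS
  updated: d(DFLMOS,X)=77/8
step 6: merge (DFLMOS,X) at d=77/8; branch lengths DFLMOS→77/16, X→77/16; new cluster DFLMOSX
final tree: (((((D:-9/16,S:137/16):53/8,(M:14/5,O:1/5):65/8):15/2,F:155/8):29/8,L:139/8):77/16,X:77/16)
total length: 333/4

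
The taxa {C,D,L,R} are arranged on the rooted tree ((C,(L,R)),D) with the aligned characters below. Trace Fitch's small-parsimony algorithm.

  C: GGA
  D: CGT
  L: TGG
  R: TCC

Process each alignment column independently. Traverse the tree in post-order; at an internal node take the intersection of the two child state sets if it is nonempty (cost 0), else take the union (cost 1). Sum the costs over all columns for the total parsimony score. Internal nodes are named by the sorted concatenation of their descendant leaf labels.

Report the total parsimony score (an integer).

site 0, node LR: L={T} ∩ R={T} → {T} (+0)
site 0, node CLR: C={G} ∪ LR={T} → {G,T} (+1)
site 0, node CDLR: CLR={G,T} ∪ D={C} → {C,G,T} (+1)
site 1, node LR: L={G} ∪ R={C} → {C,G} (+1)
site 1, node CLR: C={G} ∩ LR={C,G} → {G} (+0)
site 1, node CDLR: CLR={G} ∩ D={G} → {G} (+0)
site 2, node LR: L={G} ∪ R={C} → {C,G} (+1)
site 2, node CLR: C={A} ∪ LR={C,G} → {A,C,G} (+1)
site 2, node CDLR: CLR={A,C,G} ∪ D={T} → {A,C,G,T} (+1)
per-site changes: [2, 1, 3]; total = 6

6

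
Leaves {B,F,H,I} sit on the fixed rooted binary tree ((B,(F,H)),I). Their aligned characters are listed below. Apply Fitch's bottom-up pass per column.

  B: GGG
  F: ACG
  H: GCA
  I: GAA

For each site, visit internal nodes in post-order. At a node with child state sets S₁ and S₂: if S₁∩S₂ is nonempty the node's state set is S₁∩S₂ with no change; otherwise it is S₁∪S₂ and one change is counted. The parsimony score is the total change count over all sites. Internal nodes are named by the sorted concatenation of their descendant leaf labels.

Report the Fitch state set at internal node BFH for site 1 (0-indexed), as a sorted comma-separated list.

FH@0: {A} ∪ {G} = {A,G} (union, +1)
BFH@0: {G} ∩ {A,G} = {G} (intersection, +0)
BFHI@0: {G} ∩ {G} = {G} (intersection, +0)
FH@1: {C} ∩ {C} = {C} (intersection, +0)
BFH@1: {G} ∪ {C} = {C,G} (union, +1)
BFHI@1: {C,G} ∪ {A} = {A,C,G} (union, +1)
FH@2: {G} ∪ {A} = {A,G} (union, +1)
BFH@2: {G} ∩ {A,G} = {G} (intersection, +0)
BFHI@2: {G} ∪ {A} = {A,G} (union, +1)
per-site changes: [1, 2, 2]; total = 5

C,G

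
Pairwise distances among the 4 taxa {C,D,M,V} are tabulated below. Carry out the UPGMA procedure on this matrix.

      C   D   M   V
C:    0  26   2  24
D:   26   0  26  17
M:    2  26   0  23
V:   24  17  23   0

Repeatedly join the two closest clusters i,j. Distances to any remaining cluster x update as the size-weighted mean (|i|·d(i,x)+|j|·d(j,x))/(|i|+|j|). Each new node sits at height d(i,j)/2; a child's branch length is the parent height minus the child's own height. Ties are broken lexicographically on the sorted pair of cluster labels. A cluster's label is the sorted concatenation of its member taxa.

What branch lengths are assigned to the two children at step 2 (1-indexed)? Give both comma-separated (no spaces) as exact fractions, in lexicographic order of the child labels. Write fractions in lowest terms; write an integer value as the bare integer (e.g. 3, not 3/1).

iteration 1: select C,M (d=2); attach at lengths (1, 1); label the merged cluster CM
  updated: d(CM,D)=26, d(CM,V)=47/2
iteration 2: select D,V (d=17); attach at lengths (17/2, 17/2); label the merged cluster DV
  updated: d(CM,DV)=99/4
iteration 3: select CM,DV (d=99/4); attach at lengths (91/8, 31/8); label the merged cluster CDMV
final tree: ((C:1,M:1):91/8,(D:17/2,V:17/2):31/8)
total length: 137/4

17/2,17/2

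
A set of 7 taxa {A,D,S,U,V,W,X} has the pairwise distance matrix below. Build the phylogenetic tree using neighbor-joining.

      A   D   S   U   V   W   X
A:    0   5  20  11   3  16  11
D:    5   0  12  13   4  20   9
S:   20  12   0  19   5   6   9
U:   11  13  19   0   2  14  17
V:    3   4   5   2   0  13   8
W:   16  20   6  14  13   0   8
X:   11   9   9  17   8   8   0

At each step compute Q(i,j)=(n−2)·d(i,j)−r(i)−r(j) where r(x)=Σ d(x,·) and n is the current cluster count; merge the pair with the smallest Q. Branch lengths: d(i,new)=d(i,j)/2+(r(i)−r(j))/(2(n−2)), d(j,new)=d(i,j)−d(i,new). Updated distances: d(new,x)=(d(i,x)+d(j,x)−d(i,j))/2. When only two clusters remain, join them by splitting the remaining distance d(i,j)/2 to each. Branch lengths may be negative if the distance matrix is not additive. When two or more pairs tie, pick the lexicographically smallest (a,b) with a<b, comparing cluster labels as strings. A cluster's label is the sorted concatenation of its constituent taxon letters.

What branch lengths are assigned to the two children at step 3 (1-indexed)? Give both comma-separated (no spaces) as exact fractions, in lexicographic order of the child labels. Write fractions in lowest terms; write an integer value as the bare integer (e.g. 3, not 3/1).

1. join S+W (d=6, Q=-118) ⇒ SW; edges |S|=12/5, |W|=18/5
  updated: d(A,SW)=15, d(D,SW)=13, d(SW,U)=27/2, d(SW,V)=6, d(SW,X)=11/2
2. join SW+X (d=11/2, Q=-163/2) ⇒ SWX; edges |SW|=49/16, |X|=39/16
  updated: d(A,SWX)=41/4, d(D,SWX)=33/4, d(SWX,U)=25/2, d(SWX,V)=17/4
3. join U+V (d=2, Q=-183/4) ⇒ UV; edges |U|=125/24, |V|=-77/24
  updated: d(A,UV)=6, d(D,UV)=15/2, d(SWX,UV)=59/8
4. join A+D (d=5, Q=-32) ⇒ AD; edges |A|=21/8, |D|=19/8
  updated: d(AD,SWX)=27/4, d(AD,UV)=17/4
5. join AD+SWX (d=27/4, Q=-147/8) ⇒ ADSWX; edges |AD|=29/16, |SWX|=79/16
  updated: d(ADSWX,UV)=39/16
6. join ADSWX+UV (d=39/16) ⇒ ADSUVWX; edges |ADSWX|=39/32, |UV|=39/32
final tree: (((A:21/8,D:19/8):29/16,((S:12/5,W:18/5):49/16,X:39/16):79/16):39/32,(U:125/24,V:-77/24):39/32)
total length: 443/16

125/24,-77/24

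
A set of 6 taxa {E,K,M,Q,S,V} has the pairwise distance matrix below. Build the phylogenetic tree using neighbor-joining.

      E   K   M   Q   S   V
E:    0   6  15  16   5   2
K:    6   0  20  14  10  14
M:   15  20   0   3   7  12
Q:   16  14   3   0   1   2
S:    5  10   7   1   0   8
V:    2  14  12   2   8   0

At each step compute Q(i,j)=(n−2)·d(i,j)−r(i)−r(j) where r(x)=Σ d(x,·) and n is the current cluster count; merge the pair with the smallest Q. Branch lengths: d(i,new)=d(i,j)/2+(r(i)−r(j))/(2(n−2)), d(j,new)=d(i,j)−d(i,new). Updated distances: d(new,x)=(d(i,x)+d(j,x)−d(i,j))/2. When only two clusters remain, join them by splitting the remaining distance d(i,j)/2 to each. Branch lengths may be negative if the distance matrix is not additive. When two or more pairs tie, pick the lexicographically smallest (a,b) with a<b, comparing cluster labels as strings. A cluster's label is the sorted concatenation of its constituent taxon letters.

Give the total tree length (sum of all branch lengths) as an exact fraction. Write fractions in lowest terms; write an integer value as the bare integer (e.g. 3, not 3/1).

1. join E+K (d=6, Q=-84) ⇒ EK; edges |E|=1/2, |K|=11/2
  updated: d(EK,M)=29/2, d(EK,Q)=12, d(EK,S)=9/2, d(EK,V)=5
2. join EK+V (d=5, Q=-48) ⇒ EKV; edges |EK|=4, |V|=1
  updated: d(EKV,M)=43/4, d(EKV,Q)=9/2, d(EKV,S)=15/4
3. join EKV+S (d=15/4, Q=-93/4) ⇒ EKSV; edges |EKV|=59/16, |S|=1/16
  updated: d(EKSV,M)=7, d(EKSV,Q)=7/8
4. join EKSV+M (d=7, Q=-87/8) ⇒ EKMSV; edges |EKSV|=39/16, |M|=73/16
  updated: d(EKMSV,Q)=-25/16
5. join EKMSV+Q (d=-25/16) ⇒ EKMQSV; edges |EKMSV|=-25/32, |Q|=-25/32
final tree: (((((E:1/2,K:11/2):4,V:1):59/16,S:1/16):39/16,M:73/16):-25/32,Q:-25/32)
total length: 323/16

323/16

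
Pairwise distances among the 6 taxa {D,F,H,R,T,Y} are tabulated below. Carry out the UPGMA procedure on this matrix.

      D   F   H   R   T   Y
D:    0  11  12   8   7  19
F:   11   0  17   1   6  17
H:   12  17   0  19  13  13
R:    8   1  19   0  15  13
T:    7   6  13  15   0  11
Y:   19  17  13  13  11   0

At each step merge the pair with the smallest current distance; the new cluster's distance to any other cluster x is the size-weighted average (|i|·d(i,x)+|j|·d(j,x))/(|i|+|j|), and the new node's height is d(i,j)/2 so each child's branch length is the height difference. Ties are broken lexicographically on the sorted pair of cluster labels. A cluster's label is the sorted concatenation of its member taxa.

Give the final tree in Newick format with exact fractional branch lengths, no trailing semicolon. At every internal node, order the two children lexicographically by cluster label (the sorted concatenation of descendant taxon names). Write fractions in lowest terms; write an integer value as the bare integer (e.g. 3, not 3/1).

(((D:7/2,T:7/2):3/2,(F:1/2,R:1/2):9/2):41/16,(H:13/2,Y:13/2):17/16)

step 1: merge (F,R) at d=1; branch lengths F→1/2, R→1/2; new cluster FR
  updated: d(D,FR)=19/2, d(FR,H)=18, d(FR,T)=21/2, d(FR,Y)=15
step 2: merge (D,T) at d=7; branch lengths D→7/2, T→7/2; new cluster DT
  updated: d(DT,FR)=10, d(DT,H)=25/2, d(DT,Y)=15
step 3: merge (DT,FR) at d=10; branch lengths DT→3/2, FR→9/2; new cluster DFRT
  updated: d(DFRT,H)=61/4, d(DFRT,Y)=15
step 4: merge (H,Y) at d=13; branch lengths H→13/2, Y→13/2; new cluster HY
  updated: d(DFRT,HY)=121/8
step 5: merge (DFRT,HY) at d=121/8; branch lengths DFRT→41/16, HY→17/16; new cluster DFHRTY
final tree: (((D:7/2,T:7/2):3/2,(F:1/2,R:1/2):9/2):41/16,(H:13/2,Y:13/2):17/16)
total length: 245/8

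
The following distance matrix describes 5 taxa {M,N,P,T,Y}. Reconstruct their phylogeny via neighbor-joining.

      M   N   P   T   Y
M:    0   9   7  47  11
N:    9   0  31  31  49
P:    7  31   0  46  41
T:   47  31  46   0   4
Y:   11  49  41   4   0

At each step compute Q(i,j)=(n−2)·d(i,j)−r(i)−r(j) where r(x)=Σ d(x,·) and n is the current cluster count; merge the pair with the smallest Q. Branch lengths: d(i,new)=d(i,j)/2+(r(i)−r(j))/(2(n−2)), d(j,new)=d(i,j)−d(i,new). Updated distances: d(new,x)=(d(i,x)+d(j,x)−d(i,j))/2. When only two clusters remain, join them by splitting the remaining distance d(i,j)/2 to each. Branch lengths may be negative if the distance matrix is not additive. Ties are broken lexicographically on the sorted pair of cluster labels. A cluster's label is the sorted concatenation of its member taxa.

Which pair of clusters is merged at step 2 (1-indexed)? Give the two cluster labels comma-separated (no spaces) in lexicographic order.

iteration 1: select T,Y (d=4, Q=-221); attach at lengths (35/6, -11/6); label the merged cluster TY
  updated: d(M,TY)=27, d(N,TY)=38, d(P,TY)=83/2
iteration 2: select M,P (d=7, Q=-217/2); attach at lengths (-45/8, 101/8); label the merged cluster MP
  updated: d(MP,N)=33/2, d(MP,TY)=123/4
iteration 3: select MP,N (d=33/2, Q=-341/4); attach at lengths (37/8, 95/8); label the merged cluster MNP
  updated: d(MNP,TY)=209/8
iteration 4: select MNP,TY (d=209/8); attach at lengths (209/16, 209/16); label the merged cluster MNPTY
final tree: (((M:-45/8,P:101/8):37/8,N:95/8):209/16,(T:35/6,Y:-11/6):209/16)
total length: 429/8

M,P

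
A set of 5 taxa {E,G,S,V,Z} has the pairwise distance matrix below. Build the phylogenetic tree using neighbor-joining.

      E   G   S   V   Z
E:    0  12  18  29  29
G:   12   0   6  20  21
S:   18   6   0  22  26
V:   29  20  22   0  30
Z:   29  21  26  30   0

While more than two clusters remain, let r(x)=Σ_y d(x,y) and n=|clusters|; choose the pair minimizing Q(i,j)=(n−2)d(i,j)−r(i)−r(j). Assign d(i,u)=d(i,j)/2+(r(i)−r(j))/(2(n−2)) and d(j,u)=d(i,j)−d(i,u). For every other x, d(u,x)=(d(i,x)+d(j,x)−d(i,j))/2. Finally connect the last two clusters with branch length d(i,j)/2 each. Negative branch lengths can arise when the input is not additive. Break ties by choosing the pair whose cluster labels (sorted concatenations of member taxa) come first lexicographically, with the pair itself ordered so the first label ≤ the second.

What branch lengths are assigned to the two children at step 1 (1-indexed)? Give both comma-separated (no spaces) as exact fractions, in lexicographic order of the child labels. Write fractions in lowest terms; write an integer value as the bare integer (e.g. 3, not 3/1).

85/6,95/6

iteration 1: select V,Z (d=30, Q=-117); attach at lengths (85/6, 95/6); label the merged cluster VZ
  updated: d(E,VZ)=14, d(G,VZ)=11/2, d(S,VZ)=9
iteration 2: select E,VZ (d=14, Q=-89/2); attach at lengths (87/8, 25/8); label the merged cluster EVZ
  updated: d(EVZ,G)=7/4, d(EVZ,S)=13/2
iteration 3: select EVZ,G (d=7/4, Q=-57/4); attach at lengths (9/8, 5/8); label the merged cluster EGVZ
  updated: d(EGVZ,S)=43/8
iteration 4: select EGVZ,S (d=43/8); attach at lengths (43/16, 43/16); label the merged cluster EGSVZ
final tree: (((E:87/8,(V:85/6,Z:95/6):25/8):9/8,G:5/8):43/16,S:43/16)
total length: 409/8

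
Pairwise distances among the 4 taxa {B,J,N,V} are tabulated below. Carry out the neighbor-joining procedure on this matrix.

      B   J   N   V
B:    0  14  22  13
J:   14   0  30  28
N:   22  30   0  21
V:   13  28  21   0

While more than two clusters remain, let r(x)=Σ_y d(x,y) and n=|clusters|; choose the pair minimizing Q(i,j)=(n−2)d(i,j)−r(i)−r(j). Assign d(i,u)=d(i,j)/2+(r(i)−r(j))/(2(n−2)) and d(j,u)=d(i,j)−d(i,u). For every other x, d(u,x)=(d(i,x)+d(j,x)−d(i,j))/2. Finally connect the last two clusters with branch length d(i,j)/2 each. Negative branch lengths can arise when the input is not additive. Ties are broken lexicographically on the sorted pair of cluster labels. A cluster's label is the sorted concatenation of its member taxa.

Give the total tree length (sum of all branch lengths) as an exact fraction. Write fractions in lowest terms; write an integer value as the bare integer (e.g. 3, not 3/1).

1. join B+J (d=14, Q=-93) ⇒ BJ; edges |B|=5/4, |J|=51/4
  updated: d(BJ,N)=19, d(BJ,V)=27/2
2. join BJ+N (d=19, Q=-107/2) ⇒ BJN; edges |BJ|=23/4, |N|=53/4
  updated: d(BJN,V)=31/4
3. join BJN+V (d=31/4) ⇒ BJNV; edges |BJN|=31/8, |V|=31/8
final tree: (((B:5/4,J:51/4):23/4,N:53/4):31/8,V:31/8)
total length: 163/4

163/4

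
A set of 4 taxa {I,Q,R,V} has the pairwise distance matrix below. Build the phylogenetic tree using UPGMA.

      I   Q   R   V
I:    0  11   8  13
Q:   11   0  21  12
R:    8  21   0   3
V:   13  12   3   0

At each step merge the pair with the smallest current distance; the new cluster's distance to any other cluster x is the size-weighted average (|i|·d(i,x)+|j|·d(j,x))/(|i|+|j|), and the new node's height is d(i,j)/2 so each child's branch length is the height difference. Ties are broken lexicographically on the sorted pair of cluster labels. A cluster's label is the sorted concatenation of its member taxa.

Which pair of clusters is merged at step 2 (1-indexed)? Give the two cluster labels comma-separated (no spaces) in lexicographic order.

iteration 1: select R,V (d=3); attach at lengths (3/2, 3/2); label the merged cluster RV
  updated: d(I,RV)=21/2, d(Q,RV)=33/2
iteration 2: select I,RV (d=21/2); attach at lengths (21/4, 15/4); label the merged cluster IRV
  updated: d(IRV,Q)=44/3
iteration 3: select IRV,Q (d=44/3); attach at lengths (25/12, 22/3); label the merged cluster IQRV
final tree: ((I:21/4,(R:3/2,V:3/2):15/4):25/12,Q:22/3)
total length: 257/12

I,RV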